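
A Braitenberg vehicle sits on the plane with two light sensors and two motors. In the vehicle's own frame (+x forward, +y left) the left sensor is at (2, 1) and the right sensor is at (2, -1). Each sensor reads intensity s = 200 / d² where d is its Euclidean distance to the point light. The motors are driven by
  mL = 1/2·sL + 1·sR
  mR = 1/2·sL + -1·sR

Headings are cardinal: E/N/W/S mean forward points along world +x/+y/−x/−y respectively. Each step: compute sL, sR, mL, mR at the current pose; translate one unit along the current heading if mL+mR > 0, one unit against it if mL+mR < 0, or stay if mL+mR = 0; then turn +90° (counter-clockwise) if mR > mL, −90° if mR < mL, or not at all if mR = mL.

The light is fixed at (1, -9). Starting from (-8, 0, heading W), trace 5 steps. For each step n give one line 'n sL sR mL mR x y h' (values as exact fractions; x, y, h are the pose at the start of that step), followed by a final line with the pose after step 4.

0 40/37 200/221 11820/8177 -2980/8177 -8 0 W
1 100/121 100/101 17150/12221 -7050/12221 -9 0 N
2 40/37 40/29 2060/1073 -900/1073 -9 1 E
3 25/16 50/41 2625/1312 -575/1312 -8 1 S
4 40/37 200/221 11820/8177 -2980/8177 -8 0 W
final -9 0 N

n=0: pose=(-8,0,W); sL=40/37, sR=200/221; mL=11820/8177, mR=-2980/8177; mL+mR=40/37 → advance +1; mR−mL=-400/221 → turn -1·90°
n=1: pose=(-9,0,N); sL=100/121, sR=100/101; mL=17150/12221, mR=-7050/12221; mL+mR=100/121 → advance +1; mR−mL=-200/101 → turn -1·90°
n=2: pose=(-9,1,E); sL=40/37, sR=40/29; mL=2060/1073, mR=-900/1073; mL+mR=40/37 → advance +1; mR−mL=-80/29 → turn -1·90°
n=3: pose=(-8,1,S); sL=25/16, sR=50/41; mL=2625/1312, mR=-575/1312; mL+mR=25/16 → advance +1; mR−mL=-100/41 → turn -1·90°
n=4: pose=(-8,0,W); sL=40/37, sR=200/221; mL=11820/8177, mR=-2980/8177; mL+mR=40/37 → advance +1; mR−mL=-400/221 → turn -1·90°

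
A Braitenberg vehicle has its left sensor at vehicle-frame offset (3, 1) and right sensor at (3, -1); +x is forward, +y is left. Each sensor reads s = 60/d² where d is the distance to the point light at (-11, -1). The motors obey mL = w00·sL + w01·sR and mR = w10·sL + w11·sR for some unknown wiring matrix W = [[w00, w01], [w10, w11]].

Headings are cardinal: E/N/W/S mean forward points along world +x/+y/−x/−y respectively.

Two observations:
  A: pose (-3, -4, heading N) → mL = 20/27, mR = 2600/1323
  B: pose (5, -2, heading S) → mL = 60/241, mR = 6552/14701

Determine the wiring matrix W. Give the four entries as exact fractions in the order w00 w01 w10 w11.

obs A: pose=(-3,-4,N) → sL=60/49, sR=20/27, mL=20/27, mR=2600/1323
obs B: pose=(5,-2,S) → sL=12/61, sR=60/241, mL=60/241, mR=6552/14701
sensor matrix S = [[60/49, 20/27], [12/61, 60/241]]; det S = 1031680/6483141
solve [mL_A; mL_B] = S·[w00; w01] and [mR_A; mR_B] = S·[w10; w11]:
  w00 = 0, w01 = 1, w10 = 1, w11 = 1

0 1 1 1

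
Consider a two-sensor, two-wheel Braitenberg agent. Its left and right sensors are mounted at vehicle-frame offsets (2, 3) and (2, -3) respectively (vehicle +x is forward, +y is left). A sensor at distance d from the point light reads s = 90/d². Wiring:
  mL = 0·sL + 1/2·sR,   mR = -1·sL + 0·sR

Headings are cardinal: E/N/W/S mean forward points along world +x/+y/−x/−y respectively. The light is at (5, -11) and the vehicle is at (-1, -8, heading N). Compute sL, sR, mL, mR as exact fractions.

left sensor world pos  = (-4, -6); dL² = 106
right sensor world pos = (2, -6); dR² = 34
sL = 90/106 = 45/53
sR = 90/34 = 45/17
mL = 0·sL + 1/2·sR = 45/34
mR = -1·sL + 0·sR = -45/53

45/53 45/17 45/34 -45/53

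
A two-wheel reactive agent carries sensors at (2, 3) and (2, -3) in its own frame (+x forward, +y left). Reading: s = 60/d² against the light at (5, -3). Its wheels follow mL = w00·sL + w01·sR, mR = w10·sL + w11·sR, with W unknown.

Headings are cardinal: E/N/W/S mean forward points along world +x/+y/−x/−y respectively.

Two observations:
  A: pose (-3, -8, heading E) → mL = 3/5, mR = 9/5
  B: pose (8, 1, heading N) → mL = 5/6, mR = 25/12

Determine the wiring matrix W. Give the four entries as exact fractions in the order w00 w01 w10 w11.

0 1 1 1/2

obs A: pose=(-3,-8,E) → sL=3/2, sR=3/5, mL=3/5, mR=9/5
obs B: pose=(8,1,N) → sL=5/3, sR=5/6, mL=5/6, mR=25/12
sensor matrix S = [[3/2, 3/5], [5/3, 5/6]]; det S = 1/4
solve [mL_A; mL_B] = S·[w00; w01] and [mR_A; mR_B] = S·[w10; w11]:
  w00 = 0, w01 = 1, w10 = 1, w11 = 1/2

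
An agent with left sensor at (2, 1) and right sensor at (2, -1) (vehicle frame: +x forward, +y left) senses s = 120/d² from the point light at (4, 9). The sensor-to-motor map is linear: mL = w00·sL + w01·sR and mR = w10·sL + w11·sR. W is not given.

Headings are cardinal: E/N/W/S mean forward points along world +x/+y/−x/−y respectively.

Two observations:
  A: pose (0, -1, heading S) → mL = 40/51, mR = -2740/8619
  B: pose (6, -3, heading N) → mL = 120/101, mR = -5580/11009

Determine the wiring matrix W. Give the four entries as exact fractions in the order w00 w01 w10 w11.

1 0 1/2 -1

obs A: pose=(0,-1,S) → sL=40/51, sR=120/169, mL=40/51, mR=-2740/8619
obs B: pose=(6,-3,N) → sL=120/101, sR=120/109, mL=120/101, mR=-5580/11009
sensor matrix S = [[40/51, 120/169], [120/101, 120/109]]; det S = 627200/31628857
solve [mL_A; mL_B] = S·[w00; w01] and [mR_A; mR_B] = S·[w10; w11]:
  w00 = 1, w01 = 0, w10 = 1/2, w11 = -1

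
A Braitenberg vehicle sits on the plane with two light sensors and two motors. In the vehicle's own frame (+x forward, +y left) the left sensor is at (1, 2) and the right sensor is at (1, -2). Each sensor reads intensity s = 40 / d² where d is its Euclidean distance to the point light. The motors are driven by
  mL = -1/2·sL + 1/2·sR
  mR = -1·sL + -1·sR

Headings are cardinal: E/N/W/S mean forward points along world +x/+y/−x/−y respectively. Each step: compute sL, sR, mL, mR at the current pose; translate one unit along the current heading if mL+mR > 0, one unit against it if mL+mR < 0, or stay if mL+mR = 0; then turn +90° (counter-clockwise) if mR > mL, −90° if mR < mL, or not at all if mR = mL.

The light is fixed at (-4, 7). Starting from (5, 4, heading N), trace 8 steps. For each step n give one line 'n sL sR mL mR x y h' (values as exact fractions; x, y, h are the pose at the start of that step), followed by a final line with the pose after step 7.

n=0: pose=(5,4,N); sL=40/53, sR=8/25; mL=-288/1325, mR=-1424/1325; mL+mR=-1712/1325 → advance -1; mR−mL=-1136/1325 → turn -1·90°
n=1: pose=(5,3,E); sL=5/13, sR=5/17; mL=-10/221, mR=-150/221; mL+mR=-160/221 → advance -1; mR−mL=-140/221 → turn -1·90°
n=2: pose=(4,3,S); sL=8/25, sR=40/61; mL=256/1525, mR=-1488/1525; mL+mR=-1232/1525 → advance -1; mR−mL=-1744/1525 → turn -1·90°
n=3: pose=(4,4,W); sL=20/37, sR=4/5; mL=24/185, mR=-248/185; mL+mR=-224/185 → advance -1; mR−mL=-272/185 → turn -1·90°
n=4: pose=(5,4,N); sL=40/53, sR=8/25; mL=-288/1325, mR=-1424/1325; mL+mR=-1712/1325 → advance -1; mR−mL=-1136/1325 → turn -1·90°
n=5: pose=(5,3,E); sL=5/13, sR=5/17; mL=-10/221, mR=-150/221; mL+mR=-160/221 → advance -1; mR−mL=-140/221 → turn -1·90°
n=6: pose=(4,3,S); sL=8/25, sR=40/61; mL=256/1525, mR=-1488/1525; mL+mR=-1232/1525 → advance -1; mR−mL=-1744/1525 → turn -1·90°
n=7: pose=(4,4,W); sL=20/37, sR=4/5; mL=24/185, mR=-248/185; mL+mR=-224/185 → advance -1; mR−mL=-272/185 → turn -1·90°

0 40/53 8/25 -288/1325 -1424/1325 5 4 N
1 5/13 5/17 -10/221 -150/221 5 3 E
2 8/25 40/61 256/1525 -1488/1525 4 3 S
3 20/37 4/5 24/185 -248/185 4 4 W
4 40/53 8/25 -288/1325 -1424/1325 5 4 N
5 5/13 5/17 -10/221 -150/221 5 3 E
6 8/25 40/61 256/1525 -1488/1525 4 3 S
7 20/37 4/5 24/185 -248/185 4 4 W
final 5 4 N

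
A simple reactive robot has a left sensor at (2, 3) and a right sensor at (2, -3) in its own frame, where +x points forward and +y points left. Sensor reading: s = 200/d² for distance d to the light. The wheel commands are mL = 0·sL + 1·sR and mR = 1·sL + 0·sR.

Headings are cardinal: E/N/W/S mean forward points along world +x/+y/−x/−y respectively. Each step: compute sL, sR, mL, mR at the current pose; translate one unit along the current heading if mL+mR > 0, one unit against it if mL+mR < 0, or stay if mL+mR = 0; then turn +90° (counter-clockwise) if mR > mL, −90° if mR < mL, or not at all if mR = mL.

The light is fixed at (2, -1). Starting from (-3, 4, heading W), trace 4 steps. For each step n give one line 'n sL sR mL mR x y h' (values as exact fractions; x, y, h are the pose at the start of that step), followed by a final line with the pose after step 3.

n=0: pose=(-3,4,W); sL=200/53, sR=200/113; mL=200/113, mR=200/53; mL+mR=33200/5989 → advance +1; mR−mL=12000/5989 → turn +1·90°
n=1: pose=(-4,4,S); sL=100/9, sR=20/9; mL=20/9, mR=100/9; mL+mR=40/3 → advance +1; mR−mL=80/9 → turn +1·90°
n=2: pose=(-4,3,E); sL=40/13, sR=200/17; mL=200/17, mR=40/13; mL+mR=3280/221 → advance +1; mR−mL=-1920/221 → turn -1·90°
n=3: pose=(-3,3,S); sL=25, sR=50/17; mL=50/17, mR=25; mL+mR=475/17 → advance +1; mR−mL=375/17 → turn +1·90°

0 200/53 200/113 200/113 200/53 -3 4 W
1 100/9 20/9 20/9 100/9 -4 4 S
2 40/13 200/17 200/17 40/13 -4 3 E
3 25 50/17 50/17 25 -3 3 S
final -3 2 E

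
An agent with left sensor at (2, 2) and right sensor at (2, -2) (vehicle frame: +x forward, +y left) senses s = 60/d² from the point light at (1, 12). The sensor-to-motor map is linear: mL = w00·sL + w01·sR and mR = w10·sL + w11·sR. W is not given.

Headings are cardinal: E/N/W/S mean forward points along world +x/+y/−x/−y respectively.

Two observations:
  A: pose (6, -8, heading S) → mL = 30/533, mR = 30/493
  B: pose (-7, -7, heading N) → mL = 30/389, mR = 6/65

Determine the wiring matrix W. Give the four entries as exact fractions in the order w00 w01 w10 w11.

obs A: pose=(6,-8,S) → sL=60/533, sR=60/493, mL=30/533, mR=30/493
obs B: pose=(-7,-7,N) → sL=60/389, sR=12/65, mL=30/389, mR=6/65
sensor matrix S = [[60/533, 60/493], [60/389, 12/65]]; det S = 2671488/1328822833
solve [mL_A; mL_B] = S·[w00; w01] and [mR_A; mR_B] = S·[w10; w11]:
  w00 = 1/2, w01 = 0, w10 = 0, w11 = 1/2

1/2 0 0 1/2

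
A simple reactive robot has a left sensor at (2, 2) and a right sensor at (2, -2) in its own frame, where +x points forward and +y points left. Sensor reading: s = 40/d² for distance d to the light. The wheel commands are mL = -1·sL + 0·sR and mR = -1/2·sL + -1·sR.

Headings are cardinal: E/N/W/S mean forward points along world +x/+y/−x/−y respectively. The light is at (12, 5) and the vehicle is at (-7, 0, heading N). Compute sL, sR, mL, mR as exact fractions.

4/45 20/149 -4/45 -1198/6705

left sensor world pos  = (-9, 2); dL² = 450
right sensor world pos = (-5, 2); dR² = 298
sL = 40/450 = 4/45
sR = 40/298 = 20/149
mL = -1·sL + 0·sR = -4/45
mR = -1/2·sL + -1·sR = -1198/6705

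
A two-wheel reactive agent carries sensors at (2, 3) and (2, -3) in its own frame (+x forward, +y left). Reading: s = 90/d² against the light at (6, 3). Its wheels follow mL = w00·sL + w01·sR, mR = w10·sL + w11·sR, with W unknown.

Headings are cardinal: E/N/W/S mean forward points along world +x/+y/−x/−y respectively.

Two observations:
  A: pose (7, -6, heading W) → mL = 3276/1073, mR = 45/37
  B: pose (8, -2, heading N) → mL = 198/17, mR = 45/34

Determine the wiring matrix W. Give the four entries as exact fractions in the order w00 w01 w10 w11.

obs A: pose=(7,-6,W) → sL=18/29, sR=90/37, mL=3276/1073, mR=45/37
obs B: pose=(8,-2,N) → sL=9, sR=45/17, mL=198/17, mR=45/34
sensor matrix S = [[18/29, 90/37], [9, 45/17]]; det S = -369360/18241
solve [mL_A; mL_B] = S·[w00; w01] and [mR_A; mR_B] = S·[w10; w11]:
  w00 = 1, w01 = 1, w10 = 0, w11 = 1/2

1 1 0 1/2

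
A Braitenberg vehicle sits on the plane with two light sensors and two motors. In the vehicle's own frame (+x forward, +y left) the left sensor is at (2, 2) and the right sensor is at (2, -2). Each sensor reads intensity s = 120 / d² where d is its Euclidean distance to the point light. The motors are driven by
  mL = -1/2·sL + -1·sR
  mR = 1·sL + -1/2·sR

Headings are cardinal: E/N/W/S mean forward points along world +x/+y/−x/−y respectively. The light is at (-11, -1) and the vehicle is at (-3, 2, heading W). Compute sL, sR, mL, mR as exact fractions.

left sensor world pos  = (-5, 0); dL² = 37
right sensor world pos = (-5, 4); dR² = 61
sL = 120/37 = 120/37
sR = 120/61 = 120/61
mL = -1/2·sL + -1·sR = -8100/2257
mR = 1·sL + -1/2·sR = 5100/2257

120/37 120/61 -8100/2257 5100/2257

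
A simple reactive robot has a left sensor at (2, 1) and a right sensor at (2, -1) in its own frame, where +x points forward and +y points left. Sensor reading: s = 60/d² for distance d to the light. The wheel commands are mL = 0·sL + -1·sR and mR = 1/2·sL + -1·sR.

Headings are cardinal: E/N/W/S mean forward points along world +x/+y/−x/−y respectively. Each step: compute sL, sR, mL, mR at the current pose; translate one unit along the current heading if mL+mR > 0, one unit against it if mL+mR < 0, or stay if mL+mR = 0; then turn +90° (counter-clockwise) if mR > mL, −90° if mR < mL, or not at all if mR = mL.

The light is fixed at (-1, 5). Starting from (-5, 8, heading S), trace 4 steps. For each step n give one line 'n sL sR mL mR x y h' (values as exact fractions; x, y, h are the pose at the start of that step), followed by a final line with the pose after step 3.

n=0: pose=(-5,8,S); sL=6, sR=30/13; mL=-30/13, mR=9/13; mL+mR=-21/13 → advance -1; mR−mL=3 → turn +1·90°
n=1: pose=(-5,9,E); sL=60/29, sR=60/13; mL=-60/13, mR=-1350/377; mL+mR=-3090/377 → advance -1; mR−mL=30/29 → turn +1·90°
n=2: pose=(-6,9,N); sL=5/6, sR=15/13; mL=-15/13, mR=-115/156; mL+mR=-295/156 → advance -1; mR−mL=5/12 → turn +1·90°
n=3: pose=(-6,8,W); sL=60/53, sR=12/13; mL=-12/13, mR=-246/689; mL+mR=-882/689 → advance -1; mR−mL=30/53 → turn +1·90°

0 6 30/13 -30/13 9/13 -5 8 S
1 60/29 60/13 -60/13 -1350/377 -5 9 E
2 5/6 15/13 -15/13 -115/156 -6 9 N
3 60/53 12/13 -12/13 -246/689 -6 8 W
final -5 8 S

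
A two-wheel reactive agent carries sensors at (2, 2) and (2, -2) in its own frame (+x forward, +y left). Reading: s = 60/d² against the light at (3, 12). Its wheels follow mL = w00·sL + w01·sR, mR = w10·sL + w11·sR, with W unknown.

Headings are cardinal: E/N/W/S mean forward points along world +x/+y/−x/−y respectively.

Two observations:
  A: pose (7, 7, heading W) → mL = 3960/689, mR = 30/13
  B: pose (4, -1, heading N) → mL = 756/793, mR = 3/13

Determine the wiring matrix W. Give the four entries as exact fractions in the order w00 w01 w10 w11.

obs A: pose=(7,7,W) → sL=60/53, sR=60/13, mL=3960/689, mR=30/13
obs B: pose=(4,-1,N) → sL=30/61, sR=6/13, mL=756/793, mR=3/13
sensor matrix S = [[60/53, 60/13], [30/61, 6/13]]; det S = -73440/42029
solve [mL_A; mL_B] = S·[w00; w01] and [mR_A; mR_B] = S·[w10; w11]:
  w00 = 1, w01 = 1, w10 = 0, w11 = 1/2

1 1 0 1/2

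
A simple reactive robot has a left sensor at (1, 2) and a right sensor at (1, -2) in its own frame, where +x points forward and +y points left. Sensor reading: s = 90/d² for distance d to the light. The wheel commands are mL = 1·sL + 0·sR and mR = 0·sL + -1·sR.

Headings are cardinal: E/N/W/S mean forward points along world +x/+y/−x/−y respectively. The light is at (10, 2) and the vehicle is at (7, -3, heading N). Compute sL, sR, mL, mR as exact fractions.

left sensor world pos  = (5, -2); dL² = 41
right sensor world pos = (9, -2); dR² = 17
sL = 90/41 = 90/41
sR = 90/17 = 90/17
mL = 1·sL + 0·sR = 90/41
mR = 0·sL + -1·sR = -90/17

90/41 90/17 90/41 -90/17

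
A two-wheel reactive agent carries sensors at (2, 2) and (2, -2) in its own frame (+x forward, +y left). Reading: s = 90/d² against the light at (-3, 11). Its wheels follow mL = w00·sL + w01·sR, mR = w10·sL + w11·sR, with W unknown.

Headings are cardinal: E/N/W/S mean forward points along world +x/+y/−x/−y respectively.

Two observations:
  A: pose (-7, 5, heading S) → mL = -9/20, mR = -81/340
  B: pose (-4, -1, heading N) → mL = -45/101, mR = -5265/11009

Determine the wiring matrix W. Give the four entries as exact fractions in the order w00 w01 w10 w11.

0 -1/2 1/2 -1

obs A: pose=(-7,5,S) → sL=45/34, sR=9/10, mL=-9/20, mR=-81/340
obs B: pose=(-4,-1,N) → sL=90/109, sR=90/101, mL=-45/101, mR=-5265/11009
sensor matrix S = [[45/34, 9/10], [90/109, 90/101]]; det S = 81648/187153
solve [mL_A; mL_B] = S·[w00; w01] and [mR_A; mR_B] = S·[w10; w11]:
  w00 = 0, w01 = -1/2, w10 = 1/2, w11 = -1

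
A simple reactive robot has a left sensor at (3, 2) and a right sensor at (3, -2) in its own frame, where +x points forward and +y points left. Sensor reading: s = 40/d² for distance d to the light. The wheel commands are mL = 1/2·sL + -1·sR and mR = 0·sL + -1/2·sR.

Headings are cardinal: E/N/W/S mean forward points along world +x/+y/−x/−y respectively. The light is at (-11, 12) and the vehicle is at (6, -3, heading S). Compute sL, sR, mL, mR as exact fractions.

left sensor world pos  = (8, -6); dL² = 685
right sensor world pos = (4, -6); dR² = 549
sL = 40/685 = 8/137
sR = 40/549 = 40/549
mL = 1/2·sL + -1·sR = -3284/75213
mR = 0·sL + -1/2·sR = -20/549

8/137 40/549 -3284/75213 -20/549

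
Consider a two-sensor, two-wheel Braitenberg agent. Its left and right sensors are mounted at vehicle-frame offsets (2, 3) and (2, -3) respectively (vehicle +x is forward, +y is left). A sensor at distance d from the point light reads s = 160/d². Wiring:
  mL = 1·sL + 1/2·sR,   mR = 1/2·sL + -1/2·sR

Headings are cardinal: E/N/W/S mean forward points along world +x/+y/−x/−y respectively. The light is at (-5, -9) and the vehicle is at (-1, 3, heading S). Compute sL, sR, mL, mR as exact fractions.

left sensor world pos  = (2, 1); dL² = 149
right sensor world pos = (-4, 1); dR² = 101
sL = 160/149 = 160/149
sR = 160/101 = 160/101
mL = 1·sL + 1/2·sR = 28080/15049
mR = 1/2·sL + -1/2·sR = -3840/15049

160/149 160/101 28080/15049 -3840/15049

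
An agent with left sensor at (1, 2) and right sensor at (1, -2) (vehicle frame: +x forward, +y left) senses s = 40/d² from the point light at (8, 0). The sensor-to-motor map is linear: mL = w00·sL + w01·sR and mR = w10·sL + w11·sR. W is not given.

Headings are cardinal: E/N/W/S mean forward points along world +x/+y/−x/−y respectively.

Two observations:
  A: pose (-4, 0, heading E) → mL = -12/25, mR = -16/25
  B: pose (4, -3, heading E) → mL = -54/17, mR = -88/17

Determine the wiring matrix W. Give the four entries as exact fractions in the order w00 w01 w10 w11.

obs A: pose=(-4,0,E) → sL=8/25, sR=8/25, mL=-12/25, mR=-16/25
obs B: pose=(4,-3,E) → sL=4, sR=20/17, mL=-54/17, mR=-88/17
sensor matrix S = [[8/25, 8/25], [4, 20/17]]; det S = -384/425
solve [mL_A; mL_B] = S·[w00; w01] and [mR_A; mR_B] = S·[w10; w11]:
  w00 = -1/2, w01 = -1, w10 = -1, w11 = -1

-1/2 -1 -1 -1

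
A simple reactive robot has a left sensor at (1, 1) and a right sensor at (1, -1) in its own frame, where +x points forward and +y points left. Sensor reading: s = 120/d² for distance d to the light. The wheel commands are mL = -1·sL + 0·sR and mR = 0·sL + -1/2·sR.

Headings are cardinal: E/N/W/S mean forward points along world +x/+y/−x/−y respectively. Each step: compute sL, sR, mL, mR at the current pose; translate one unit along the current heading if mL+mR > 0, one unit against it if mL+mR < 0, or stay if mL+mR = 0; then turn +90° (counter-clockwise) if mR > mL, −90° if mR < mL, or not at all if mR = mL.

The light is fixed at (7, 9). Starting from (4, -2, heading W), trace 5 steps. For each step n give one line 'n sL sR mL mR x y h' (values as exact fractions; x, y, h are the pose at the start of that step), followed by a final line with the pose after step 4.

n=0: pose=(4,-2,W); sL=3/4, sR=30/29; mL=-3/4, mR=-15/29; mL+mR=-147/116 → advance -1; mR−mL=27/116 → turn +1·90°
n=1: pose=(5,-2,S); sL=24/29, sR=40/51; mL=-24/29, mR=-20/51; mL+mR=-1804/1479 → advance -1; mR−mL=644/1479 → turn +1·90°
n=2: pose=(5,-1,E); sL=60/41, sR=60/61; mL=-60/41, mR=-30/61; mL+mR=-4890/2501 → advance -1; mR−mL=2430/2501 → turn +1·90°
n=3: pose=(4,-1,N); sL=120/97, sR=24/17; mL=-120/97, mR=-12/17; mL+mR=-3204/1649 → advance -1; mR−mL=876/1649 → turn +1·90°
n=4: pose=(4,-2,W); sL=3/4, sR=30/29; mL=-3/4, mR=-15/29; mL+mR=-147/116 → advance -1; mR−mL=27/116 → turn +1·90°

0 3/4 30/29 -3/4 -15/29 4 -2 W
1 24/29 40/51 -24/29 -20/51 5 -2 S
2 60/41 60/61 -60/41 -30/61 5 -1 E
3 120/97 24/17 -120/97 -12/17 4 -1 N
4 3/4 30/29 -3/4 -15/29 4 -2 W
final 5 -2 S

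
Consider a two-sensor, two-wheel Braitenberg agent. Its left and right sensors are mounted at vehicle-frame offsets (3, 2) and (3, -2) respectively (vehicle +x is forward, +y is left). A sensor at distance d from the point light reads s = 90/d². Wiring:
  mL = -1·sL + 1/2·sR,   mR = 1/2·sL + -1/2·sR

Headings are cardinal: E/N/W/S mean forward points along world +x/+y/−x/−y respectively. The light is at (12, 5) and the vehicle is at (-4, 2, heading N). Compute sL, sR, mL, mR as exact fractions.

5/18 45/98 -85/1764 -40/441

left sensor world pos  = (-6, 5); dL² = 324
right sensor world pos = (-2, 5); dR² = 196
sL = 90/324 = 5/18
sR = 90/196 = 45/98
mL = -1·sL + 1/2·sR = -85/1764
mR = 1/2·sL + -1/2·sR = -40/441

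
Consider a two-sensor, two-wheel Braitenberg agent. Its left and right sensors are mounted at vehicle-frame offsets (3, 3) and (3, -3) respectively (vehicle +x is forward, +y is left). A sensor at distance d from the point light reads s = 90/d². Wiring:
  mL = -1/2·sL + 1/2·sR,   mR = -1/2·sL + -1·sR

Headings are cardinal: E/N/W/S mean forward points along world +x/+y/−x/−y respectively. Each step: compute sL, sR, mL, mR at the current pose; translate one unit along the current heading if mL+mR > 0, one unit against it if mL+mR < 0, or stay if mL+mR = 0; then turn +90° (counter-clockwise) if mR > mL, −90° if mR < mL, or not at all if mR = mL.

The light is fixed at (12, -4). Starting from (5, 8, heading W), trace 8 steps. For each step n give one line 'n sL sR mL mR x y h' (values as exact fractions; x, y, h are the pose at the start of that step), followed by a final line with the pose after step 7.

0 90/181 18/65 -1296/11765 -6183/11765 5 8 W
1 5/17 5/13 10/221 -235/442 6 8 N
2 18/41 90/73 1188/2993 -4347/2993 6 7 E
3 9/8 45/82 -189/656 -729/656 5 7 S
4 90/181 18/65 -1296/11765 -6183/11765 5 8 W
5 5/17 5/13 10/221 -235/442 6 8 N
6 18/41 90/73 1188/2993 -4347/2993 6 7 E
7 9/8 45/82 -189/656 -729/656 5 7 S
final 5 8 W

n=0: pose=(5,8,W); sL=90/181, sR=18/65; mL=-1296/11765, mR=-6183/11765; mL+mR=-7479/11765 → advance -1; mR−mL=-27/65 → turn -1·90°
n=1: pose=(6,8,N); sL=5/17, sR=5/13; mL=10/221, mR=-235/442; mL+mR=-215/442 → advance -1; mR−mL=-15/26 → turn -1·90°
n=2: pose=(6,7,E); sL=18/41, sR=90/73; mL=1188/2993, mR=-4347/2993; mL+mR=-3159/2993 → advance -1; mR−mL=-135/73 → turn -1·90°
n=3: pose=(5,7,S); sL=9/8, sR=45/82; mL=-189/656, mR=-729/656; mL+mR=-459/328 → advance -1; mR−mL=-135/164 → turn -1·90°
n=4: pose=(5,8,W); sL=90/181, sR=18/65; mL=-1296/11765, mR=-6183/11765; mL+mR=-7479/11765 → advance -1; mR−mL=-27/65 → turn -1·90°
n=5: pose=(6,8,N); sL=5/17, sR=5/13; mL=10/221, mR=-235/442; mL+mR=-215/442 → advance -1; mR−mL=-15/26 → turn -1·90°
n=6: pose=(6,7,E); sL=18/41, sR=90/73; mL=1188/2993, mR=-4347/2993; mL+mR=-3159/2993 → advance -1; mR−mL=-135/73 → turn -1·90°
n=7: pose=(5,7,S); sL=9/8, sR=45/82; mL=-189/656, mR=-729/656; mL+mR=-459/328 → advance -1; mR−mL=-135/164 → turn -1·90°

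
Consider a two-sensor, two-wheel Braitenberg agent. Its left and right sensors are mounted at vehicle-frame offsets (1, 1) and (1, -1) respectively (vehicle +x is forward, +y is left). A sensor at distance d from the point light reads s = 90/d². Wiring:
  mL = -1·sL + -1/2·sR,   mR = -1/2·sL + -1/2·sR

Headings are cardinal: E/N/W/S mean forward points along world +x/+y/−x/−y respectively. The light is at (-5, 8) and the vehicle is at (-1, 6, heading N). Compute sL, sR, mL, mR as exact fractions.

left sensor world pos  = (-2, 7); dL² = 10
right sensor world pos = (0, 7); dR² = 26
sL = 90/10 = 9
sR = 90/26 = 45/13
mL = -1·sL + -1/2·sR = -279/26
mR = -1/2·sL + -1/2·sR = -81/13

9 45/13 -279/26 -81/13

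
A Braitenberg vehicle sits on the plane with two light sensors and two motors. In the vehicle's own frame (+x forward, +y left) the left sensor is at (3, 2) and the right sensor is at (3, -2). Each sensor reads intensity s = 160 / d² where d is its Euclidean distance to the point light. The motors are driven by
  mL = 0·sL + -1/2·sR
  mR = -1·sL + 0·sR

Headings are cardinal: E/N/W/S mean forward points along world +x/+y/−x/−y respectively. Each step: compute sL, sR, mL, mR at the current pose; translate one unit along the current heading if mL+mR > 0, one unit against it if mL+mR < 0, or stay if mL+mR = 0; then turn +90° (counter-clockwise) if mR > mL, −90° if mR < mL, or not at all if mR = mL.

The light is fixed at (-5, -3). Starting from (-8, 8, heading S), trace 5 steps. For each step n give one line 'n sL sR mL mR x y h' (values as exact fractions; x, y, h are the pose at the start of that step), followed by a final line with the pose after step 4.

n=0: pose=(-8,8,S); sL=32/13, sR=160/89; mL=-80/89, mR=-32/13; mL+mR=-3888/1157 → advance -1; mR−mL=-1808/1157 → turn -1·90°
n=1: pose=(-8,9,W); sL=20/17, sR=20/29; mL=-10/29, mR=-20/17; mL+mR=-750/493 → advance -1; mR−mL=-410/493 → turn -1·90°
n=2: pose=(-7,9,N); sL=160/241, sR=32/45; mL=-16/45, mR=-160/241; mL+mR=-11056/10845 → advance -1; mR−mL=-3344/10845 → turn -1·90°
n=3: pose=(-7,8,E); sL=16/17, sR=80/41; mL=-40/41, mR=-16/17; mL+mR=-1336/697 → advance -1; mR−mL=24/697 → turn +1·90°
n=4: pose=(-8,8,N); sL=160/221, sR=160/197; mL=-80/197, mR=-160/221; mL+mR=-49200/43537 → advance -1; mR−mL=-13840/43537 → turn -1·90°

0 32/13 160/89 -80/89 -32/13 -8 8 S
1 20/17 20/29 -10/29 -20/17 -8 9 W
2 160/241 32/45 -16/45 -160/241 -7 9 N
3 16/17 80/41 -40/41 -16/17 -7 8 E
4 160/221 160/197 -80/197 -160/221 -8 8 N
final -8 7 E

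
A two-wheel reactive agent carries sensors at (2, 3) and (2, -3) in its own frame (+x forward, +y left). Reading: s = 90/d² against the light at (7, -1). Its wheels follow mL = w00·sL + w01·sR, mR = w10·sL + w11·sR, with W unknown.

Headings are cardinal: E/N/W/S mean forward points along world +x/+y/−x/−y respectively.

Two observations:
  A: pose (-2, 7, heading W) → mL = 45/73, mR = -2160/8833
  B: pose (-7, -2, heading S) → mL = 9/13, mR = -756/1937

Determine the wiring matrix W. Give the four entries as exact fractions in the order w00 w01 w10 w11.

obs A: pose=(-2,7,W) → sL=45/73, sR=45/121, mL=45/73, mR=-2160/8833
obs B: pose=(-7,-2,S) → sL=9/13, sR=45/149, mL=9/13, mR=-756/1937
sensor matrix S = [[45/73, 45/121], [9/13, 45/149]]; det S = -1219860/17109521
solve [mL_A; mL_B] = S·[w00; w01] and [mR_A; mR_B] = S·[w10; w11]:
  w00 = 1, w01 = 0, w10 = -1, w11 = 1

1 0 -1 1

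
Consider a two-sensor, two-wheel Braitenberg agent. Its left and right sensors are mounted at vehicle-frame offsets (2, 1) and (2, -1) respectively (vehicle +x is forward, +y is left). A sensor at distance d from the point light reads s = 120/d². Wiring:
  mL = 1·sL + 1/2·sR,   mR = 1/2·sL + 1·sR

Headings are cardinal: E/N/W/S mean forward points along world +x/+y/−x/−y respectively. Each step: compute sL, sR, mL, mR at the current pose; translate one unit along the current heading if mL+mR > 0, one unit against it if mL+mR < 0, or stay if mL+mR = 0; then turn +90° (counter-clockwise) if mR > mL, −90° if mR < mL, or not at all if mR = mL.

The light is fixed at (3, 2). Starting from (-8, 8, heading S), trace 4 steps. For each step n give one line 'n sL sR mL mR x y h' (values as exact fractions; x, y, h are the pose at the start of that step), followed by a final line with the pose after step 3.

0 30/29 3/4 327/232 147/116 -8 8 S
1 24/37 24/41 1428/1517 1380/1517 -8 7 W
2 60/109 12/17 1674/1853 1818/1853 -9 7 N
3 120/221 24/49 8532/10829 8244/10829 -9 8 W
final -10 8 N

n=0: pose=(-8,8,S); sL=30/29, sR=3/4; mL=327/232, mR=147/116; mL+mR=621/232 → advance +1; mR−mL=-33/232 → turn -1·90°
n=1: pose=(-8,7,W); sL=24/37, sR=24/41; mL=1428/1517, mR=1380/1517; mL+mR=2808/1517 → advance +1; mR−mL=-48/1517 → turn -1·90°
n=2: pose=(-9,7,N); sL=60/109, sR=12/17; mL=1674/1853, mR=1818/1853; mL+mR=3492/1853 → advance +1; mR−mL=144/1853 → turn +1·90°
n=3: pose=(-9,8,W); sL=120/221, sR=24/49; mL=8532/10829, mR=8244/10829; mL+mR=16776/10829 → advance +1; mR−mL=-288/10829 → turn -1·90°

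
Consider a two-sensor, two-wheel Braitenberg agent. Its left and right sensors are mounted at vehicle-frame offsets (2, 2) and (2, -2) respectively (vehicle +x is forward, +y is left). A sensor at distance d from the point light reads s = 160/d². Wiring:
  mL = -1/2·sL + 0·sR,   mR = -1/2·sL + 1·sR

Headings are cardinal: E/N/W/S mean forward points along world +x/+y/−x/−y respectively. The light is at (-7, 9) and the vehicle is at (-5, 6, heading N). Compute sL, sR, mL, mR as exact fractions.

left sensor world pos  = (-7, 8); dL² = 1
right sensor world pos = (-3, 8); dR² = 17
sL = 160/1 = 160
sR = 160/17 = 160/17
mL = -1/2·sL + 0·sR = -80
mR = -1/2·sL + 1·sR = -1200/17

160 160/17 -80 -1200/17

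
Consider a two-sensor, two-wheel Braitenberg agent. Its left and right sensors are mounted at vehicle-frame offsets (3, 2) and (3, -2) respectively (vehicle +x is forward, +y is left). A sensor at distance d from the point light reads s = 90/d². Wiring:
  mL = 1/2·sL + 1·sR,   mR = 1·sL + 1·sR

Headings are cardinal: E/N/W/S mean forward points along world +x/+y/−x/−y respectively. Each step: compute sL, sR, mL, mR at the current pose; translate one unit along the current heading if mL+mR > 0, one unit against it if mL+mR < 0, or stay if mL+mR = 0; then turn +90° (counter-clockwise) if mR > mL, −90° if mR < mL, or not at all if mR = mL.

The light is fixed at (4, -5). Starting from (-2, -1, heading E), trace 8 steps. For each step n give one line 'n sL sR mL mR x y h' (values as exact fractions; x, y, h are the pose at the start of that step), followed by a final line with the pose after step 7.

n=0: pose=(-2,-1,E); sL=2, sR=90/13; mL=103/13, mR=116/13; mL+mR=219/13 → advance +1; mR−mL=1 → turn +1·90°
n=1: pose=(-1,-1,N); sL=45/49, sR=45/29; mL=5715/2842, mR=3510/1421; mL+mR=12735/2842 → advance +1; mR−mL=45/98 → turn +1·90°
n=2: pose=(-1,0,W); sL=90/73, sR=90/113; mL=11655/8249, mR=16740/8249; mL+mR=28395/8249 → advance +1; mR−mL=45/73 → turn +1·90°
n=3: pose=(-2,0,S); sL=9/2, sR=45/34; mL=243/68, mR=99/17; mL+mR=639/68 → advance +1; mR−mL=9/4 → turn +1·90°
n=4: pose=(-2,-1,E); sL=2, sR=90/13; mL=103/13, mR=116/13; mL+mR=219/13 → advance +1; mR−mL=1 → turn +1·90°
n=5: pose=(-1,-1,N); sL=45/49, sR=45/29; mL=5715/2842, mR=3510/1421; mL+mR=12735/2842 → advance +1; mR−mL=45/98 → turn +1·90°
n=6: pose=(-1,0,W); sL=90/73, sR=90/113; mL=11655/8249, mR=16740/8249; mL+mR=28395/8249 → advance +1; mR−mL=45/73 → turn +1·90°
n=7: pose=(-2,0,S); sL=9/2, sR=45/34; mL=243/68, mR=99/17; mL+mR=639/68 → advance +1; mR−mL=9/4 → turn +1·90°

0 2 90/13 103/13 116/13 -2 -1 E
1 45/49 45/29 5715/2842 3510/1421 -1 -1 N
2 90/73 90/113 11655/8249 16740/8249 -1 0 W
3 9/2 45/34 243/68 99/17 -2 0 S
4 2 90/13 103/13 116/13 -2 -1 E
5 45/49 45/29 5715/2842 3510/1421 -1 -1 N
6 90/73 90/113 11655/8249 16740/8249 -1 0 W
7 9/2 45/34 243/68 99/17 -2 0 S
final -2 -1 E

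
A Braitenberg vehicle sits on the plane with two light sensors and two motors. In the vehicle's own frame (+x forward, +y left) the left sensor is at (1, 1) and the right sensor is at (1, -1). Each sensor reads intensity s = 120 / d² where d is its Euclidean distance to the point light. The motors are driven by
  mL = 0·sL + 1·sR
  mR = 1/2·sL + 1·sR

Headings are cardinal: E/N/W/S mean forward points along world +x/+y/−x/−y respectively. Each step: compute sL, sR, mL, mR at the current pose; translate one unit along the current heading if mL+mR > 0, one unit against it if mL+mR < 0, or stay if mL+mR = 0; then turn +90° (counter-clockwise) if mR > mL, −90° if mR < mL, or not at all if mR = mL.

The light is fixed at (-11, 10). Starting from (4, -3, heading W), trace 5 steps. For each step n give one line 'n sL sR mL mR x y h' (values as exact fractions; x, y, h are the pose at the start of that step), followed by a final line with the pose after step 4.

0 15/49 6/17 6/17 843/1666 4 -3 W
1 120/421 24/73 24/73 14484/30733 3 -3 S
2 60/197 4/15 4/15 1238/2955 3 -4 E
3 24/73 24/85 24/85 2772/6205 4 -4 N
4 15/49 6/17 6/17 843/1666 4 -3 W
final 3 -3 S

n=0: pose=(4,-3,W); sL=15/49, sR=6/17; mL=6/17, mR=843/1666; mL+mR=1431/1666 → advance +1; mR−mL=15/98 → turn +1·90°
n=1: pose=(3,-3,S); sL=120/421, sR=24/73; mL=24/73, mR=14484/30733; mL+mR=24588/30733 → advance +1; mR−mL=60/421 → turn +1·90°
n=2: pose=(3,-4,E); sL=60/197, sR=4/15; mL=4/15, mR=1238/2955; mL+mR=2026/2955 → advance +1; mR−mL=30/197 → turn +1·90°
n=3: pose=(4,-4,N); sL=24/73, sR=24/85; mL=24/85, mR=2772/6205; mL+mR=4524/6205 → advance +1; mR−mL=12/73 → turn +1·90°
n=4: pose=(4,-3,W); sL=15/49, sR=6/17; mL=6/17, mR=843/1666; mL+mR=1431/1666 → advance +1; mR−mL=15/98 → turn +1·90°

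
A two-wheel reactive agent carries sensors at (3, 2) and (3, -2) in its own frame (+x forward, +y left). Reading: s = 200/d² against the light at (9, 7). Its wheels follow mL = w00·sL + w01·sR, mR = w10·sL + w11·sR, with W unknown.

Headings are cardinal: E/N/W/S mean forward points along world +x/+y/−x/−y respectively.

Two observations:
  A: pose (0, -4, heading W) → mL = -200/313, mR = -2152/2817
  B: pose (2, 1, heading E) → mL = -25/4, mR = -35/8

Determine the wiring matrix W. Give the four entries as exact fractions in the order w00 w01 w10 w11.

obs A: pose=(0,-4,W) → sL=200/313, sR=8/9, mL=-200/313, mR=-2152/2817
obs B: pose=(2,1,E) → sL=25/4, sR=5/2, mL=-25/4, mR=-35/8
sensor matrix S = [[200/313, 8/9], [25/4, 5/2]]; det S = -11150/2817
solve [mL_A; mL_B] = S·[w00; w01] and [mR_A; mR_B] = S·[w10; w11]:
  w00 = -1, w01 = 0, w10 = -1/2, w11 = -1/2

-1 0 -1/2 -1/2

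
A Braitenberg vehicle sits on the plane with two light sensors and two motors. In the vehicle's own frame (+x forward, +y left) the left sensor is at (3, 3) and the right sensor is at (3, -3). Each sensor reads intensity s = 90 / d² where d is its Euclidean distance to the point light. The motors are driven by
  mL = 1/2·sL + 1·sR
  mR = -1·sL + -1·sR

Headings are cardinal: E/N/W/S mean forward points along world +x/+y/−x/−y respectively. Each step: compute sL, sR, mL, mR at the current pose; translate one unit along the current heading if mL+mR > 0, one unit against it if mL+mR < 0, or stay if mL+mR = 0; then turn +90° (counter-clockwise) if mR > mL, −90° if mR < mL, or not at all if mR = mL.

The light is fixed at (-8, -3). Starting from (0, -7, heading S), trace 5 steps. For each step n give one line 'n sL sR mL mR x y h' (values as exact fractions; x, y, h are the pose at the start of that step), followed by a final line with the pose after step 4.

n=0: pose=(0,-7,S); sL=9/17, sR=45/37; mL=1863/1258, mR=-1098/629; mL+mR=-9/34 → advance -1; mR−mL=-4059/1258 → turn -1·90°
n=1: pose=(0,-6,W); sL=90/61, sR=18/5; mL=1323/305, mR=-1548/305; mL+mR=-45/61 → advance -1; mR−mL=-2871/305 → turn -1·90°
n=2: pose=(1,-6,N); sL=5/2, sR=5/8; mL=15/8, mR=-25/8; mL+mR=-5/4 → advance -1; mR−mL=-5 → turn -1·90°
n=3: pose=(1,-7,E); sL=18/29, sR=90/193; mL=4347/5597, mR=-6084/5597; mL+mR=-9/29 → advance -1; mR−mL=-10431/5597 → turn -1·90°
n=4: pose=(0,-7,S); sL=9/17, sR=45/37; mL=1863/1258, mR=-1098/629; mL+mR=-9/34 → advance -1; mR−mL=-4059/1258 → turn -1·90°

0 9/17 45/37 1863/1258 -1098/629 0 -7 S
1 90/61 18/5 1323/305 -1548/305 0 -6 W
2 5/2 5/8 15/8 -25/8 1 -6 N
3 18/29 90/193 4347/5597 -6084/5597 1 -7 E
4 9/17 45/37 1863/1258 -1098/629 0 -7 S
final 0 -6 W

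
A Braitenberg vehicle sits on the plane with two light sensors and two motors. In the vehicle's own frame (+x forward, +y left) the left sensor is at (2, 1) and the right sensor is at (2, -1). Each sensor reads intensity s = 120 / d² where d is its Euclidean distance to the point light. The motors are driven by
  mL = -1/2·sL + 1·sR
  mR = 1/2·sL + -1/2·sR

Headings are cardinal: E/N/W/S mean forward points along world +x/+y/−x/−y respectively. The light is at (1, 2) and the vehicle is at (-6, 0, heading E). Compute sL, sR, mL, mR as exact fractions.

60/13 60/17 270/221 120/221

left sensor world pos  = (-4, 1); dL² = 26
right sensor world pos = (-4, -1); dR² = 34
sL = 120/26 = 60/13
sR = 120/34 = 60/17
mL = -1/2·sL + 1·sR = 270/221
mR = 1/2·sL + -1/2·sR = 120/221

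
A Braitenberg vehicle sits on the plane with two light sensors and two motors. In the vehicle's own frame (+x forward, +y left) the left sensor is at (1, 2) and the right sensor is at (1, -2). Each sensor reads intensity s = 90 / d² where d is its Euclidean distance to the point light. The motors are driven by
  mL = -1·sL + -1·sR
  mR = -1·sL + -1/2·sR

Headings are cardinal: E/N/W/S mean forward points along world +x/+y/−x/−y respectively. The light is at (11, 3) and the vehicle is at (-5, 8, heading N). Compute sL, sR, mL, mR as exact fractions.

1/4 45/116 -37/58 -103/232

left sensor world pos  = (-7, 9); dL² = 360
right sensor world pos = (-3, 9); dR² = 232
sL = 90/360 = 1/4
sR = 90/232 = 45/116
mL = -1·sL + -1·sR = -37/58
mR = -1·sL + -1/2·sR = -103/232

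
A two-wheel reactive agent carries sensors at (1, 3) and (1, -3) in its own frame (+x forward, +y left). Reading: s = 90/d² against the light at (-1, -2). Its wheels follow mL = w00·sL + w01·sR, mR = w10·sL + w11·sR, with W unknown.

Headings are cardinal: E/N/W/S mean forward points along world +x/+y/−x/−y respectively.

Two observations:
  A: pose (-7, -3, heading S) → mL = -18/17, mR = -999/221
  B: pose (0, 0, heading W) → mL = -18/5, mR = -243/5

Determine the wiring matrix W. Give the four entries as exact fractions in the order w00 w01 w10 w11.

obs A: pose=(-7,-3,S) → sL=90/13, sR=18/17, mL=-18/17, mR=-999/221
obs B: pose=(0,0,W) → sL=90, sR=18/5, mL=-18/5, mR=-243/5
sensor matrix S = [[90/13, 18/17], [90, 18/5]]; det S = -15552/221
solve [mL_A; mL_B] = S·[w00; w01] and [mR_A; mR_B] = S·[w10; w11]:
  w00 = 0, w01 = -1, w10 = -1/2, w11 = -1

0 -1 -1/2 -1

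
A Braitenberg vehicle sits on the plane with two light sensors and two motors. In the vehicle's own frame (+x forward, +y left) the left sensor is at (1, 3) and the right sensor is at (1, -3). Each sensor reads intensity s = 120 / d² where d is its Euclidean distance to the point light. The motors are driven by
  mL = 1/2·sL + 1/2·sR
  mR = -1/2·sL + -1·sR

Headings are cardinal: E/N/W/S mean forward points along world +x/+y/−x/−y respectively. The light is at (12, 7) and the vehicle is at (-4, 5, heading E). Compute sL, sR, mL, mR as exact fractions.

left sensor world pos  = (-3, 8); dL² = 226
right sensor world pos = (-3, 2); dR² = 250
sL = 120/226 = 60/113
sR = 120/250 = 12/25
mL = 1/2·sL + 1/2·sR = 1428/2825
mR = -1/2·sL + -1·sR = -2106/2825

60/113 12/25 1428/2825 -2106/2825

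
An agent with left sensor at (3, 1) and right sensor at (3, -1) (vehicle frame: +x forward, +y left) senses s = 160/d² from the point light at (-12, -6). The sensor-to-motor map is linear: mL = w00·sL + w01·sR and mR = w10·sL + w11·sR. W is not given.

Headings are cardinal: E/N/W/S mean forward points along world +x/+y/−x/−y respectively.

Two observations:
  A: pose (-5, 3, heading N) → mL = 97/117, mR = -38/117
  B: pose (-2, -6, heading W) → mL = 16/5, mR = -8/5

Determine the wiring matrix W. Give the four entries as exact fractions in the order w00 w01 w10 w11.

1/2 1/2 1/2 -1

obs A: pose=(-5,3,N) → sL=8/9, sR=10/13, mL=97/117, mR=-38/117
obs B: pose=(-2,-6,W) → sL=16/5, sR=16/5, mL=16/5, mR=-8/5
sensor matrix S = [[8/9, 10/13], [16/5, 16/5]]; det S = 224/585
solve [mL_A; mL_B] = S·[w00; w01] and [mR_A; mR_B] = S·[w10; w11]:
  w00 = 1/2, w01 = 1/2, w10 = 1/2, w11 = -1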